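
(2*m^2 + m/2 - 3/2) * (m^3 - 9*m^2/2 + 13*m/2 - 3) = 2*m^5 - 17*m^4/2 + 37*m^3/4 + 4*m^2 - 45*m/4 + 9/2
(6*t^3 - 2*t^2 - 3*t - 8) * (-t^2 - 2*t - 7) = -6*t^5 - 10*t^4 - 35*t^3 + 28*t^2 + 37*t + 56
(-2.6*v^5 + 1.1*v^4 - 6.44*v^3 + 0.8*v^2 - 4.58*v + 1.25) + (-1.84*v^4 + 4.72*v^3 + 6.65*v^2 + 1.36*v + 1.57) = -2.6*v^5 - 0.74*v^4 - 1.72*v^3 + 7.45*v^2 - 3.22*v + 2.82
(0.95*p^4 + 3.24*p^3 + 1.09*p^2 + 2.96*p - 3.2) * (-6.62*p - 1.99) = -6.289*p^5 - 23.3393*p^4 - 13.6634*p^3 - 21.7643*p^2 + 15.2936*p + 6.368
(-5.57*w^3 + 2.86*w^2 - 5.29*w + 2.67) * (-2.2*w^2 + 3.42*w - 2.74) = 12.254*w^5 - 25.3414*w^4 + 36.681*w^3 - 31.8022*w^2 + 23.626*w - 7.3158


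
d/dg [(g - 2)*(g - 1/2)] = 2*g - 5/2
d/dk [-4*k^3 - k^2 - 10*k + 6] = -12*k^2 - 2*k - 10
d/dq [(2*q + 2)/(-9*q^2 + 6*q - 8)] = 2*(9*q^2 + 18*q - 14)/(81*q^4 - 108*q^3 + 180*q^2 - 96*q + 64)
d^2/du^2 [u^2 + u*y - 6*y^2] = 2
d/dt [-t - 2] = -1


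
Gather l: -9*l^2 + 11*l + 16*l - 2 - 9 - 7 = -9*l^2 + 27*l - 18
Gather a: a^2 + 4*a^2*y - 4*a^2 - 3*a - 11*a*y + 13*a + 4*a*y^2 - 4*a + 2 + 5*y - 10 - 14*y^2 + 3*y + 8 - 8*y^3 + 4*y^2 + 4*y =a^2*(4*y - 3) + a*(4*y^2 - 11*y + 6) - 8*y^3 - 10*y^2 + 12*y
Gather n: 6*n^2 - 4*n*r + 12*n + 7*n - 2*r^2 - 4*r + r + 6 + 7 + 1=6*n^2 + n*(19 - 4*r) - 2*r^2 - 3*r + 14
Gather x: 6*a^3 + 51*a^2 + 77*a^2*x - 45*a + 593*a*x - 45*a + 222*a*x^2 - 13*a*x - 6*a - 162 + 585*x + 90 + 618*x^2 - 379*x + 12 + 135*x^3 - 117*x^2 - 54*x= 6*a^3 + 51*a^2 - 96*a + 135*x^3 + x^2*(222*a + 501) + x*(77*a^2 + 580*a + 152) - 60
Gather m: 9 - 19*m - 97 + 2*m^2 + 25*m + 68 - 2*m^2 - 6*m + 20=0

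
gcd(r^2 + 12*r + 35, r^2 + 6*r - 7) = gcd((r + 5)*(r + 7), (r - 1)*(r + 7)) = r + 7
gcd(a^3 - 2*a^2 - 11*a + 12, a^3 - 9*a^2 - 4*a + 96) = a^2 - a - 12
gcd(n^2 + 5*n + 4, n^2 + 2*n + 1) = n + 1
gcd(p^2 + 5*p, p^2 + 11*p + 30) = p + 5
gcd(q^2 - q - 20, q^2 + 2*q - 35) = q - 5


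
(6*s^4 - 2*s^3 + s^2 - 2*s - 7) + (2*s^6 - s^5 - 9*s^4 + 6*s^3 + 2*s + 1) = 2*s^6 - s^5 - 3*s^4 + 4*s^3 + s^2 - 6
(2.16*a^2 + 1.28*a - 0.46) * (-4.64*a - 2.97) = -10.0224*a^3 - 12.3544*a^2 - 1.6672*a + 1.3662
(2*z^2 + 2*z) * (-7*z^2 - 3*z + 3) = -14*z^4 - 20*z^3 + 6*z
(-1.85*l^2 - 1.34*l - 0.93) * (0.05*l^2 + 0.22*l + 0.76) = -0.0925*l^4 - 0.474*l^3 - 1.7473*l^2 - 1.223*l - 0.7068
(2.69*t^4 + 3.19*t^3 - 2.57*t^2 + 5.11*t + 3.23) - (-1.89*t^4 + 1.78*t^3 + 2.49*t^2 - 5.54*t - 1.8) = 4.58*t^4 + 1.41*t^3 - 5.06*t^2 + 10.65*t + 5.03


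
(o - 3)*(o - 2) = o^2 - 5*o + 6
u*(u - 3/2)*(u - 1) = u^3 - 5*u^2/2 + 3*u/2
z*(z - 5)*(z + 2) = z^3 - 3*z^2 - 10*z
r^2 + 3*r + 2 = (r + 1)*(r + 2)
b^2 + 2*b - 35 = (b - 5)*(b + 7)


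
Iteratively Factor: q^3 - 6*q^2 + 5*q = (q)*(q^2 - 6*q + 5) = q*(q - 5)*(q - 1)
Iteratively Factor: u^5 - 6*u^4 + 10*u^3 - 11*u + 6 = (u - 1)*(u^4 - 5*u^3 + 5*u^2 + 5*u - 6) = (u - 1)*(u + 1)*(u^3 - 6*u^2 + 11*u - 6) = (u - 2)*(u - 1)*(u + 1)*(u^2 - 4*u + 3) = (u - 3)*(u - 2)*(u - 1)*(u + 1)*(u - 1)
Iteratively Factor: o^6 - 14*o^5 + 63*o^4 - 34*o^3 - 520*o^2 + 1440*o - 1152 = (o + 3)*(o^5 - 17*o^4 + 114*o^3 - 376*o^2 + 608*o - 384) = (o - 4)*(o + 3)*(o^4 - 13*o^3 + 62*o^2 - 128*o + 96) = (o - 4)^2*(o + 3)*(o^3 - 9*o^2 + 26*o - 24) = (o - 4)^3*(o + 3)*(o^2 - 5*o + 6) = (o - 4)^3*(o - 2)*(o + 3)*(o - 3)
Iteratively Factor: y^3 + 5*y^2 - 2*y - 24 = (y - 2)*(y^2 + 7*y + 12) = (y - 2)*(y + 3)*(y + 4)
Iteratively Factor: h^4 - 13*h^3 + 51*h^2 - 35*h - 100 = (h - 5)*(h^3 - 8*h^2 + 11*h + 20) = (h - 5)*(h - 4)*(h^2 - 4*h - 5) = (h - 5)*(h - 4)*(h + 1)*(h - 5)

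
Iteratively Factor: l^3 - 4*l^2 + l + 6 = (l - 3)*(l^2 - l - 2) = (l - 3)*(l - 2)*(l + 1)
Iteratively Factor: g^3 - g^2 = (g - 1)*(g^2) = g*(g - 1)*(g)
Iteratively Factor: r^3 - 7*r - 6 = (r + 2)*(r^2 - 2*r - 3) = (r - 3)*(r + 2)*(r + 1)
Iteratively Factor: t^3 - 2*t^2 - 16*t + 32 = (t - 2)*(t^2 - 16) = (t - 4)*(t - 2)*(t + 4)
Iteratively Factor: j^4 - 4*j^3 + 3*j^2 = (j)*(j^3 - 4*j^2 + 3*j) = j^2*(j^2 - 4*j + 3) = j^2*(j - 3)*(j - 1)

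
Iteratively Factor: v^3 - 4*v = (v - 2)*(v^2 + 2*v) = (v - 2)*(v + 2)*(v)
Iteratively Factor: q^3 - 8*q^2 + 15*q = (q - 3)*(q^2 - 5*q) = (q - 5)*(q - 3)*(q)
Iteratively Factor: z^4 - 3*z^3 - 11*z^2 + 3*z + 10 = (z + 2)*(z^3 - 5*z^2 - z + 5) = (z - 5)*(z + 2)*(z^2 - 1) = (z - 5)*(z - 1)*(z + 2)*(z + 1)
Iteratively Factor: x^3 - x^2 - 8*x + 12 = (x - 2)*(x^2 + x - 6) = (x - 2)*(x + 3)*(x - 2)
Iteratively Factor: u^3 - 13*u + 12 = (u - 3)*(u^2 + 3*u - 4) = (u - 3)*(u - 1)*(u + 4)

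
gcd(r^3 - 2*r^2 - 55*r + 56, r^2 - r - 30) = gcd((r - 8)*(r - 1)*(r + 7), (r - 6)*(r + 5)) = 1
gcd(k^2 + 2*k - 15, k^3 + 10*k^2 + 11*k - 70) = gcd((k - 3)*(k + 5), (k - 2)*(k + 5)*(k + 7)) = k + 5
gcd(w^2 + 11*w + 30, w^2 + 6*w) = w + 6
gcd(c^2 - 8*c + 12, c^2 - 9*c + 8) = 1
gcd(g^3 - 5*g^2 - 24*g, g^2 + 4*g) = g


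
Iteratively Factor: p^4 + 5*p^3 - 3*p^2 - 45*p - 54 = (p - 3)*(p^3 + 8*p^2 + 21*p + 18) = (p - 3)*(p + 3)*(p^2 + 5*p + 6) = (p - 3)*(p + 3)^2*(p + 2)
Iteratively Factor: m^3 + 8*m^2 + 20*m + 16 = (m + 2)*(m^2 + 6*m + 8) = (m + 2)^2*(m + 4)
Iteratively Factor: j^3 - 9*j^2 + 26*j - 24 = (j - 4)*(j^2 - 5*j + 6) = (j - 4)*(j - 3)*(j - 2)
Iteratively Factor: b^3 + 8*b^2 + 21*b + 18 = (b + 2)*(b^2 + 6*b + 9) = (b + 2)*(b + 3)*(b + 3)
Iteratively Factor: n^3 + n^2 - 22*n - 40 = (n - 5)*(n^2 + 6*n + 8) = (n - 5)*(n + 2)*(n + 4)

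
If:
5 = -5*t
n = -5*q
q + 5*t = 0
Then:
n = -25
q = 5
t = -1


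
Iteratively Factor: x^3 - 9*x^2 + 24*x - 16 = (x - 4)*(x^2 - 5*x + 4) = (x - 4)^2*(x - 1)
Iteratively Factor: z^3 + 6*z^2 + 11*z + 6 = (z + 1)*(z^2 + 5*z + 6) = (z + 1)*(z + 2)*(z + 3)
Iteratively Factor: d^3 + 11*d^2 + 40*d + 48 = (d + 3)*(d^2 + 8*d + 16) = (d + 3)*(d + 4)*(d + 4)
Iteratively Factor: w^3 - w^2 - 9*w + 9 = (w - 1)*(w^2 - 9) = (w - 1)*(w + 3)*(w - 3)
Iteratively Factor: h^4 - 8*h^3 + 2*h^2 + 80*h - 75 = (h - 1)*(h^3 - 7*h^2 - 5*h + 75) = (h - 5)*(h - 1)*(h^2 - 2*h - 15) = (h - 5)*(h - 1)*(h + 3)*(h - 5)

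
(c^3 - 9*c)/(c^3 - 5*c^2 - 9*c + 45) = c/(c - 5)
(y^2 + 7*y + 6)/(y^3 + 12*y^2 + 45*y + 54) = (y + 1)/(y^2 + 6*y + 9)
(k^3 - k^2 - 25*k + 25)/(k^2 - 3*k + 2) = (k^2 - 25)/(k - 2)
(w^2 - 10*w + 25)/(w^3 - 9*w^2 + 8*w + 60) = (w - 5)/(w^2 - 4*w - 12)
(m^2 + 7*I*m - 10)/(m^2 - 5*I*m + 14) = (m + 5*I)/(m - 7*I)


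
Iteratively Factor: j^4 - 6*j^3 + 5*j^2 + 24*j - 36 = (j - 3)*(j^3 - 3*j^2 - 4*j + 12) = (j - 3)^2*(j^2 - 4) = (j - 3)^2*(j - 2)*(j + 2)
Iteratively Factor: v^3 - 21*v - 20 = (v + 1)*(v^2 - v - 20) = (v + 1)*(v + 4)*(v - 5)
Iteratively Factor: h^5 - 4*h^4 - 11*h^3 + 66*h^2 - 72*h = (h - 3)*(h^4 - h^3 - 14*h^2 + 24*h) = (h - 3)^2*(h^3 + 2*h^2 - 8*h) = (h - 3)^2*(h + 4)*(h^2 - 2*h) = h*(h - 3)^2*(h + 4)*(h - 2)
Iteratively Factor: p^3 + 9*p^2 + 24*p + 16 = (p + 4)*(p^2 + 5*p + 4) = (p + 1)*(p + 4)*(p + 4)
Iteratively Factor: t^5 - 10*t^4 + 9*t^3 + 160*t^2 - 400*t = (t - 4)*(t^4 - 6*t^3 - 15*t^2 + 100*t) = (t - 4)*(t + 4)*(t^3 - 10*t^2 + 25*t) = (t - 5)*(t - 4)*(t + 4)*(t^2 - 5*t) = (t - 5)^2*(t - 4)*(t + 4)*(t)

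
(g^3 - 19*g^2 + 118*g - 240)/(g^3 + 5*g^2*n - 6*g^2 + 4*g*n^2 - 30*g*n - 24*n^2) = (g^2 - 13*g + 40)/(g^2 + 5*g*n + 4*n^2)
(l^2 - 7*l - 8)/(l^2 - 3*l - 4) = (l - 8)/(l - 4)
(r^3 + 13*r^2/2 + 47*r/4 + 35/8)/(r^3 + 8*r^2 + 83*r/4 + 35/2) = (r + 1/2)/(r + 2)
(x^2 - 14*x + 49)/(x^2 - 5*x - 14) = (x - 7)/(x + 2)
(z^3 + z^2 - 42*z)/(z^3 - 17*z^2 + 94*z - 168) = z*(z + 7)/(z^2 - 11*z + 28)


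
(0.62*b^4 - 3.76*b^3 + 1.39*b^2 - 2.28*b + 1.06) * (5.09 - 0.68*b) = -0.4216*b^5 + 5.7126*b^4 - 20.0836*b^3 + 8.6255*b^2 - 12.326*b + 5.3954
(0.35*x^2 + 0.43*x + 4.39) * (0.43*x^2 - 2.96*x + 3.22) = 0.1505*x^4 - 0.8511*x^3 + 1.7419*x^2 - 11.6098*x + 14.1358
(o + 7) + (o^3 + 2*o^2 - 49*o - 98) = o^3 + 2*o^2 - 48*o - 91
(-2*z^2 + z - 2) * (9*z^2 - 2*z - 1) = -18*z^4 + 13*z^3 - 18*z^2 + 3*z + 2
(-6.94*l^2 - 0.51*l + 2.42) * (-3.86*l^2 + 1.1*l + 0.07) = 26.7884*l^4 - 5.6654*l^3 - 10.388*l^2 + 2.6263*l + 0.1694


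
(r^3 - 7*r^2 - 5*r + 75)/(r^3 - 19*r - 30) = (r - 5)/(r + 2)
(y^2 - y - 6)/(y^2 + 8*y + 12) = (y - 3)/(y + 6)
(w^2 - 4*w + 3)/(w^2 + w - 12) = (w - 1)/(w + 4)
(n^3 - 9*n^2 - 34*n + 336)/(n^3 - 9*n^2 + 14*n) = (n^2 - 2*n - 48)/(n*(n - 2))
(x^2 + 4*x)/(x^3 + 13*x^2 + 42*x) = (x + 4)/(x^2 + 13*x + 42)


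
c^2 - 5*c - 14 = (c - 7)*(c + 2)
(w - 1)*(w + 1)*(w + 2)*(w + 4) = w^4 + 6*w^3 + 7*w^2 - 6*w - 8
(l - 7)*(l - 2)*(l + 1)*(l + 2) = l^4 - 6*l^3 - 11*l^2 + 24*l + 28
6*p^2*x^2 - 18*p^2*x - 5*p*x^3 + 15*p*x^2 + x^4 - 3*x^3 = x*(-3*p + x)*(-2*p + x)*(x - 3)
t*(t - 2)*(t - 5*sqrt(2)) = t^3 - 5*sqrt(2)*t^2 - 2*t^2 + 10*sqrt(2)*t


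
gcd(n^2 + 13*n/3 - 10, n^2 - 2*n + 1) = 1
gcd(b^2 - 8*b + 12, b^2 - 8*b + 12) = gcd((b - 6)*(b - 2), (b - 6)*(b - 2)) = b^2 - 8*b + 12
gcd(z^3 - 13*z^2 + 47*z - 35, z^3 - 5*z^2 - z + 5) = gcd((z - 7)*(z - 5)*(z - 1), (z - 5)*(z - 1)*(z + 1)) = z^2 - 6*z + 5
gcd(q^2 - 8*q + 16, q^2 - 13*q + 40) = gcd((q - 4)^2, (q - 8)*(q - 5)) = 1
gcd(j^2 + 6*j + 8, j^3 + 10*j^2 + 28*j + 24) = j + 2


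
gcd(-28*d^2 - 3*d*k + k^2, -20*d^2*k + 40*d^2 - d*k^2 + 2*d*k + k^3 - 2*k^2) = 4*d + k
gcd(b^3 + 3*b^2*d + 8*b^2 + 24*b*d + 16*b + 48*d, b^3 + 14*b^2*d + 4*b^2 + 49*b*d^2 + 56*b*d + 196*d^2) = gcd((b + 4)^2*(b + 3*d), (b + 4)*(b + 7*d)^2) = b + 4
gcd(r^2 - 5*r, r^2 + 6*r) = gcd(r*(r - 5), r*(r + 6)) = r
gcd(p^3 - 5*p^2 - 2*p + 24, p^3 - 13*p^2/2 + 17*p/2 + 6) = p^2 - 7*p + 12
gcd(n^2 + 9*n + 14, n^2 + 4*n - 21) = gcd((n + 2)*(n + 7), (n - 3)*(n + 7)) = n + 7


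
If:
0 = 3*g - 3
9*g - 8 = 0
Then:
No Solution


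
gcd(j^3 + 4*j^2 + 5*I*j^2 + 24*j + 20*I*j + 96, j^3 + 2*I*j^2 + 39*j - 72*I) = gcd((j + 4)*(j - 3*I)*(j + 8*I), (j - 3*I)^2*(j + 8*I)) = j^2 + 5*I*j + 24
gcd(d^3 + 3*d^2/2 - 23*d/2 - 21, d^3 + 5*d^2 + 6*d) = d^2 + 5*d + 6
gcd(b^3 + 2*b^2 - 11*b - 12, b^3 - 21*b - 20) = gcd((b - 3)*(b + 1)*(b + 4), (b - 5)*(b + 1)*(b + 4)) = b^2 + 5*b + 4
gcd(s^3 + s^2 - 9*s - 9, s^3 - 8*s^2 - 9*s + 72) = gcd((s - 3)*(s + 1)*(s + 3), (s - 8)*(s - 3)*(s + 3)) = s^2 - 9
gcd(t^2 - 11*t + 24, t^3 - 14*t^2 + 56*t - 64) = t - 8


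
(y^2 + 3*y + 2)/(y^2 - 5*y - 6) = (y + 2)/(y - 6)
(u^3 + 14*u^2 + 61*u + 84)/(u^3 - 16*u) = (u^2 + 10*u + 21)/(u*(u - 4))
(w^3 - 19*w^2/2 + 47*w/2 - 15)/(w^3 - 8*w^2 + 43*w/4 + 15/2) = 2*(w - 1)/(2*w + 1)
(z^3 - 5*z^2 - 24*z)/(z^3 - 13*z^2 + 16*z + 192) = z/(z - 8)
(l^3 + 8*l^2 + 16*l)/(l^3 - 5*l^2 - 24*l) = (l^2 + 8*l + 16)/(l^2 - 5*l - 24)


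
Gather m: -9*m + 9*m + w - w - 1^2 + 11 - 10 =0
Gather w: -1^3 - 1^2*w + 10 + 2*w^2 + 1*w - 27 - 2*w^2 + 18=0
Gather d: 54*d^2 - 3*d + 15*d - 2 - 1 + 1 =54*d^2 + 12*d - 2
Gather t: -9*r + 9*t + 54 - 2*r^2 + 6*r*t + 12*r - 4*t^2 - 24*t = -2*r^2 + 3*r - 4*t^2 + t*(6*r - 15) + 54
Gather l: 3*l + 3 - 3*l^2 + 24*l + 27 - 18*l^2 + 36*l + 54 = -21*l^2 + 63*l + 84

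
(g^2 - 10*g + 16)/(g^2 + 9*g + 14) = (g^2 - 10*g + 16)/(g^2 + 9*g + 14)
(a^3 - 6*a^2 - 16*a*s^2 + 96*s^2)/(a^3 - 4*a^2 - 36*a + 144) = (a^2 - 16*s^2)/(a^2 + 2*a - 24)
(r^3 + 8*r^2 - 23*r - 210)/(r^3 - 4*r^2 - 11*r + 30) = (r^2 + 13*r + 42)/(r^2 + r - 6)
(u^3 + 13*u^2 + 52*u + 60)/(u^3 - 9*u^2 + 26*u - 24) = (u^3 + 13*u^2 + 52*u + 60)/(u^3 - 9*u^2 + 26*u - 24)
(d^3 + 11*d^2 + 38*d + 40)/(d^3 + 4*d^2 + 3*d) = (d^3 + 11*d^2 + 38*d + 40)/(d*(d^2 + 4*d + 3))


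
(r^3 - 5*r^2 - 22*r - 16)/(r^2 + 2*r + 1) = (r^2 - 6*r - 16)/(r + 1)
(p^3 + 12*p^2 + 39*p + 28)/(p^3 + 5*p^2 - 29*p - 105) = (p^2 + 5*p + 4)/(p^2 - 2*p - 15)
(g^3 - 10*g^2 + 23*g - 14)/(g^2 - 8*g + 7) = g - 2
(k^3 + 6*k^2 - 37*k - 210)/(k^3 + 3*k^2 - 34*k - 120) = (k + 7)/(k + 4)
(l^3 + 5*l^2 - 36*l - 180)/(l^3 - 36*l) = (l + 5)/l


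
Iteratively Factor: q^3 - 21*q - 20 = (q + 1)*(q^2 - q - 20) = (q - 5)*(q + 1)*(q + 4)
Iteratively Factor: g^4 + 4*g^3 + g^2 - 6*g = (g + 2)*(g^3 + 2*g^2 - 3*g) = g*(g + 2)*(g^2 + 2*g - 3) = g*(g + 2)*(g + 3)*(g - 1)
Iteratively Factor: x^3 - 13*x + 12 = (x - 3)*(x^2 + 3*x - 4) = (x - 3)*(x + 4)*(x - 1)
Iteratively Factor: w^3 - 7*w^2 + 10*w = (w)*(w^2 - 7*w + 10) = w*(w - 5)*(w - 2)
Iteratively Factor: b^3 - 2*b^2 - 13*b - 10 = (b - 5)*(b^2 + 3*b + 2) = (b - 5)*(b + 1)*(b + 2)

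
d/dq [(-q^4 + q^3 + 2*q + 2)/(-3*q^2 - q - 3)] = (6*q^5 + 10*q^3 - 3*q^2 + 12*q - 4)/(9*q^4 + 6*q^3 + 19*q^2 + 6*q + 9)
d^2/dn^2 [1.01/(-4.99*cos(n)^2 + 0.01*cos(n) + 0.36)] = (-100.596404*(1 - cos(n)^2)^2 + 0.151197*cos(n)^3 - 57.555759*cos(n)^2 - 0.298758*cos(n) + 104.225334)/(-4.99*cos(n)^2 + 0.01*cos(n) + 0.36)^3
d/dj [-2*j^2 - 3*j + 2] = -4*j - 3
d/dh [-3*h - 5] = -3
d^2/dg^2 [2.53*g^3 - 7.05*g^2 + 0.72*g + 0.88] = 15.18*g - 14.1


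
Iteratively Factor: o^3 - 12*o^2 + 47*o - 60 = (o - 4)*(o^2 - 8*o + 15) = (o - 4)*(o - 3)*(o - 5)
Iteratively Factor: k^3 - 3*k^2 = (k)*(k^2 - 3*k) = k*(k - 3)*(k)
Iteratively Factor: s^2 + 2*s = (s)*(s + 2)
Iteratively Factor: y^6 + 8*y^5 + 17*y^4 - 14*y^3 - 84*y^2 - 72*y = (y + 2)*(y^5 + 6*y^4 + 5*y^3 - 24*y^2 - 36*y) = (y + 2)*(y + 3)*(y^4 + 3*y^3 - 4*y^2 - 12*y) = y*(y + 2)*(y + 3)*(y^3 + 3*y^2 - 4*y - 12) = y*(y + 2)*(y + 3)^2*(y^2 - 4) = y*(y + 2)^2*(y + 3)^2*(y - 2)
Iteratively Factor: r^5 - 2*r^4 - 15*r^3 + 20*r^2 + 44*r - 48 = (r - 1)*(r^4 - r^3 - 16*r^2 + 4*r + 48) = (r - 1)*(r + 2)*(r^3 - 3*r^2 - 10*r + 24) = (r - 1)*(r + 2)*(r + 3)*(r^2 - 6*r + 8) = (r - 2)*(r - 1)*(r + 2)*(r + 3)*(r - 4)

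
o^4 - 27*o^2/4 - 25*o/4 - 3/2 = (o - 3)*(o + 1/2)^2*(o + 2)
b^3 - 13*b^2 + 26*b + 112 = (b - 8)*(b - 7)*(b + 2)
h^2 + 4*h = h*(h + 4)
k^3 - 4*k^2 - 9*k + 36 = (k - 4)*(k - 3)*(k + 3)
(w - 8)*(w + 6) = w^2 - 2*w - 48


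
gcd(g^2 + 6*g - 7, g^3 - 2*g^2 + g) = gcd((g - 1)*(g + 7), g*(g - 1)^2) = g - 1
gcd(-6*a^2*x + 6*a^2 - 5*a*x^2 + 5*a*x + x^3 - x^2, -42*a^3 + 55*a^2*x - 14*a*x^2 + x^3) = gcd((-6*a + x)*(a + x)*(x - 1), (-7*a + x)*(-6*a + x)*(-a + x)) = -6*a + x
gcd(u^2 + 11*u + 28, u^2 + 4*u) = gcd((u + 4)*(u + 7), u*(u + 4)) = u + 4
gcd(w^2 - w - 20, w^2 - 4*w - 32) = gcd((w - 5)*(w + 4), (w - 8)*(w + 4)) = w + 4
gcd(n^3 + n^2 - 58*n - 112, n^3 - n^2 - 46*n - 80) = n^2 - 6*n - 16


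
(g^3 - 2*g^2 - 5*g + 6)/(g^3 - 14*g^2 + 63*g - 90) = (g^2 + g - 2)/(g^2 - 11*g + 30)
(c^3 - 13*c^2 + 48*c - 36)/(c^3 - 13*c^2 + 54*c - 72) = (c^2 - 7*c + 6)/(c^2 - 7*c + 12)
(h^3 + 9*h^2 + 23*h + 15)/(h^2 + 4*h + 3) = h + 5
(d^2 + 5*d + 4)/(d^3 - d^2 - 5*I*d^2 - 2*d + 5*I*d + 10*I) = (d + 4)/(d^2 - d*(2 + 5*I) + 10*I)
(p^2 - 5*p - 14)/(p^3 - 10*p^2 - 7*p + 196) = (p + 2)/(p^2 - 3*p - 28)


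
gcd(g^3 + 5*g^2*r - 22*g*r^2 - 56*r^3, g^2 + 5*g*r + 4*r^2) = 1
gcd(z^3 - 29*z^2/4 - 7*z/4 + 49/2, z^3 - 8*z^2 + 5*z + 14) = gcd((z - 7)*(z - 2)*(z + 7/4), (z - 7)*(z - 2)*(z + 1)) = z^2 - 9*z + 14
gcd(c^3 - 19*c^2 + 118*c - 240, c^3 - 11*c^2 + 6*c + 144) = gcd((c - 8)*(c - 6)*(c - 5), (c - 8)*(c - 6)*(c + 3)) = c^2 - 14*c + 48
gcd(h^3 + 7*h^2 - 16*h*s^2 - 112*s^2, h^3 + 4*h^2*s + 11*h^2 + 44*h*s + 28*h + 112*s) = h^2 + 4*h*s + 7*h + 28*s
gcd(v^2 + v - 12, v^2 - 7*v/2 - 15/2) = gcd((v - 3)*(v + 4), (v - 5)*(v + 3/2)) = 1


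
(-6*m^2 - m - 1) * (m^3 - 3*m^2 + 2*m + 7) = -6*m^5 + 17*m^4 - 10*m^3 - 41*m^2 - 9*m - 7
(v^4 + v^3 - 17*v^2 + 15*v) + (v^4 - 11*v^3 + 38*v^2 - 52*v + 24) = 2*v^4 - 10*v^3 + 21*v^2 - 37*v + 24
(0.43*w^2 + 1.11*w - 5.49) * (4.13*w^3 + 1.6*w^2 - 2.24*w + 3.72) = 1.7759*w^5 + 5.2723*w^4 - 21.8609*w^3 - 9.6708*w^2 + 16.4268*w - 20.4228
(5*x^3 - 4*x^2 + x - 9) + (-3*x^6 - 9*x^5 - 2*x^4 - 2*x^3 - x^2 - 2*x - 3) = -3*x^6 - 9*x^5 - 2*x^4 + 3*x^3 - 5*x^2 - x - 12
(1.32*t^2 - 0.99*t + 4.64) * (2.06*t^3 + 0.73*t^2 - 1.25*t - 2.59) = 2.7192*t^5 - 1.0758*t^4 + 7.1857*t^3 + 1.2059*t^2 - 3.2359*t - 12.0176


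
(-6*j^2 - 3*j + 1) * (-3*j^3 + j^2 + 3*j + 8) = 18*j^5 + 3*j^4 - 24*j^3 - 56*j^2 - 21*j + 8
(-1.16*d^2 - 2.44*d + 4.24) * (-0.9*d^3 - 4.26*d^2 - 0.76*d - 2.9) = 1.044*d^5 + 7.1376*d^4 + 7.46*d^3 - 12.844*d^2 + 3.8536*d - 12.296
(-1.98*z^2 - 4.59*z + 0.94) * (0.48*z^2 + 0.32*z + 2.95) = -0.9504*z^4 - 2.8368*z^3 - 6.8586*z^2 - 13.2397*z + 2.773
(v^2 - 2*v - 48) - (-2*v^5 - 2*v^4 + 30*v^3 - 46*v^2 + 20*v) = 2*v^5 + 2*v^4 - 30*v^3 + 47*v^2 - 22*v - 48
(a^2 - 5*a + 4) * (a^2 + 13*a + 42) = a^4 + 8*a^3 - 19*a^2 - 158*a + 168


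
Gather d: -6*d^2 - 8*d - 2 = -6*d^2 - 8*d - 2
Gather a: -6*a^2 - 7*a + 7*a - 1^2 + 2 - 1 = -6*a^2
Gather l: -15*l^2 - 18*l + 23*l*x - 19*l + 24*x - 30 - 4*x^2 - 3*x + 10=-15*l^2 + l*(23*x - 37) - 4*x^2 + 21*x - 20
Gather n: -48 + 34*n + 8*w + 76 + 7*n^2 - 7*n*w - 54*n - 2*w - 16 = 7*n^2 + n*(-7*w - 20) + 6*w + 12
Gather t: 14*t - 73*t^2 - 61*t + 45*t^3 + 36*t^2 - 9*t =45*t^3 - 37*t^2 - 56*t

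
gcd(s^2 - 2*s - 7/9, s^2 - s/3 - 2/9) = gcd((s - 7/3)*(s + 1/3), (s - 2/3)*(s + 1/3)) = s + 1/3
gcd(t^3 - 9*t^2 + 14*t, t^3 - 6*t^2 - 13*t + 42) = t^2 - 9*t + 14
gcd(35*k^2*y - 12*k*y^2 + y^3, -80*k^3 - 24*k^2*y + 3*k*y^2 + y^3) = -5*k + y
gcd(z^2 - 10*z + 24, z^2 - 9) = 1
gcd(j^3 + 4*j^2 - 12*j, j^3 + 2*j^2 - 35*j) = j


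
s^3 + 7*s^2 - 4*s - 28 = (s - 2)*(s + 2)*(s + 7)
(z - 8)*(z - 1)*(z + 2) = z^3 - 7*z^2 - 10*z + 16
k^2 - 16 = (k - 4)*(k + 4)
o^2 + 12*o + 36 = (o + 6)^2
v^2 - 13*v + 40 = (v - 8)*(v - 5)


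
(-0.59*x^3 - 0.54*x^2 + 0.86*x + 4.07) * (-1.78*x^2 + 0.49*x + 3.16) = 1.0502*x^5 + 0.6721*x^4 - 3.6598*x^3 - 8.5296*x^2 + 4.7119*x + 12.8612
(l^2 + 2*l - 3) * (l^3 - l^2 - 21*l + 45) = l^5 + l^4 - 26*l^3 + 6*l^2 + 153*l - 135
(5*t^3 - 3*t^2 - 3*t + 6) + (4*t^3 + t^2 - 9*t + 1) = 9*t^3 - 2*t^2 - 12*t + 7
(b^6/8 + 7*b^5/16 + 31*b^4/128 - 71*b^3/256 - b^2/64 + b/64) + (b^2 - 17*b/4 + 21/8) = b^6/8 + 7*b^5/16 + 31*b^4/128 - 71*b^3/256 + 63*b^2/64 - 271*b/64 + 21/8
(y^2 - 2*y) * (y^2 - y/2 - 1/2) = y^4 - 5*y^3/2 + y^2/2 + y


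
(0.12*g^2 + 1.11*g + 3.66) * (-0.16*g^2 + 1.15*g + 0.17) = -0.0192*g^4 - 0.0396*g^3 + 0.7113*g^2 + 4.3977*g + 0.6222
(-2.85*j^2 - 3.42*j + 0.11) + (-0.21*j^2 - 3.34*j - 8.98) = -3.06*j^2 - 6.76*j - 8.87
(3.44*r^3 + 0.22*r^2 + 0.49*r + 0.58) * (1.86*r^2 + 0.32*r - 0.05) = 6.3984*r^5 + 1.51*r^4 + 0.8098*r^3 + 1.2246*r^2 + 0.1611*r - 0.029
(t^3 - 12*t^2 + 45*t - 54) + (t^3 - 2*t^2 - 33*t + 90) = 2*t^3 - 14*t^2 + 12*t + 36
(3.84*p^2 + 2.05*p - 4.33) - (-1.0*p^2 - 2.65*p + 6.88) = 4.84*p^2 + 4.7*p - 11.21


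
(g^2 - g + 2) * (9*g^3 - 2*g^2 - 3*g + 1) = 9*g^5 - 11*g^4 + 17*g^3 - 7*g + 2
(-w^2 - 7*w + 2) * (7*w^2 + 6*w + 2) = -7*w^4 - 55*w^3 - 30*w^2 - 2*w + 4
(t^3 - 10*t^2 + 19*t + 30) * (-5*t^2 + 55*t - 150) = -5*t^5 + 105*t^4 - 795*t^3 + 2395*t^2 - 1200*t - 4500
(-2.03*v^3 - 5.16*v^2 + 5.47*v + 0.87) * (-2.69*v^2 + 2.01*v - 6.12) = 5.4607*v^5 + 9.8001*v^4 - 12.6623*v^3 + 40.2336*v^2 - 31.7277*v - 5.3244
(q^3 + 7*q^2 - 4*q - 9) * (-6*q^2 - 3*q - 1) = -6*q^5 - 45*q^4 + 2*q^3 + 59*q^2 + 31*q + 9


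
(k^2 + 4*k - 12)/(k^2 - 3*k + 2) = (k + 6)/(k - 1)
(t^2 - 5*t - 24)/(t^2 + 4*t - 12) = (t^2 - 5*t - 24)/(t^2 + 4*t - 12)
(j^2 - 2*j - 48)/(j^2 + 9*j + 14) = (j^2 - 2*j - 48)/(j^2 + 9*j + 14)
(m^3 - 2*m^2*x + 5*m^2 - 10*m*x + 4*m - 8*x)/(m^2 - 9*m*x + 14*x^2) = (-m^2 - 5*m - 4)/(-m + 7*x)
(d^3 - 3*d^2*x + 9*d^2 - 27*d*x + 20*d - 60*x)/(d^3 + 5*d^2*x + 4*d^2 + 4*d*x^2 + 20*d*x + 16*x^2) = (d^2 - 3*d*x + 5*d - 15*x)/(d^2 + 5*d*x + 4*x^2)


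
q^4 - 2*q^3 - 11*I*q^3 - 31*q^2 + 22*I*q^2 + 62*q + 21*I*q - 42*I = (q - 2)*(q - 7*I)*(q - 3*I)*(q - I)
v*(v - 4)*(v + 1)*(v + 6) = v^4 + 3*v^3 - 22*v^2 - 24*v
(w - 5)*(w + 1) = w^2 - 4*w - 5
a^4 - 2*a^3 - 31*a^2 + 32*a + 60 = (a - 6)*(a - 2)*(a + 1)*(a + 5)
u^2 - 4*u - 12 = (u - 6)*(u + 2)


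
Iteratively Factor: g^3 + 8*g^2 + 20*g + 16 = (g + 4)*(g^2 + 4*g + 4) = (g + 2)*(g + 4)*(g + 2)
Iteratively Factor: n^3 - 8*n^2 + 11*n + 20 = (n + 1)*(n^2 - 9*n + 20) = (n - 4)*(n + 1)*(n - 5)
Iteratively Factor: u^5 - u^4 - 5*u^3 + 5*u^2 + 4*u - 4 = (u + 2)*(u^4 - 3*u^3 + u^2 + 3*u - 2) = (u - 1)*(u + 2)*(u^3 - 2*u^2 - u + 2) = (u - 2)*(u - 1)*(u + 2)*(u^2 - 1) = (u - 2)*(u - 1)^2*(u + 2)*(u + 1)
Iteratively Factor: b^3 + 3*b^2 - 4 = (b + 2)*(b^2 + b - 2) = (b + 2)^2*(b - 1)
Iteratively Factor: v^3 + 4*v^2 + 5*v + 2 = (v + 2)*(v^2 + 2*v + 1) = (v + 1)*(v + 2)*(v + 1)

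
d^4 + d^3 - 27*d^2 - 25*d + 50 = (d - 5)*(d - 1)*(d + 2)*(d + 5)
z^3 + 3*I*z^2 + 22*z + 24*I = (z - 4*I)*(z + I)*(z + 6*I)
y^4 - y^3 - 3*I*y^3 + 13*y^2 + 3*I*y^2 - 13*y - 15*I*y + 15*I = (y - 1)*(y - 5*I)*(y - I)*(y + 3*I)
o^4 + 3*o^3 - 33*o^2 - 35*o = o*(o - 5)*(o + 1)*(o + 7)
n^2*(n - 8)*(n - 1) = n^4 - 9*n^3 + 8*n^2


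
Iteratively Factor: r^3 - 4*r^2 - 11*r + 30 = (r - 2)*(r^2 - 2*r - 15) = (r - 5)*(r - 2)*(r + 3)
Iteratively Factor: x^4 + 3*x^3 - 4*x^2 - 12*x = (x - 2)*(x^3 + 5*x^2 + 6*x) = (x - 2)*(x + 3)*(x^2 + 2*x) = (x - 2)*(x + 2)*(x + 3)*(x)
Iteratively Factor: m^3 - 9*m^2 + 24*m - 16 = (m - 1)*(m^2 - 8*m + 16) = (m - 4)*(m - 1)*(m - 4)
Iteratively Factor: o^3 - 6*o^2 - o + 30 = (o - 3)*(o^2 - 3*o - 10) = (o - 5)*(o - 3)*(o + 2)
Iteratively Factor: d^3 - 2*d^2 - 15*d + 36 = (d - 3)*(d^2 + d - 12) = (d - 3)*(d + 4)*(d - 3)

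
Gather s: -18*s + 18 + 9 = 27 - 18*s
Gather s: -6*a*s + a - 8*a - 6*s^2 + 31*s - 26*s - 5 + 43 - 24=-7*a - 6*s^2 + s*(5 - 6*a) + 14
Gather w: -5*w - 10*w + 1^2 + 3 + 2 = 6 - 15*w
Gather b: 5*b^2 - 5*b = 5*b^2 - 5*b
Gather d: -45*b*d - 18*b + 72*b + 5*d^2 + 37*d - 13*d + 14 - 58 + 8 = 54*b + 5*d^2 + d*(24 - 45*b) - 36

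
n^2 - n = n*(n - 1)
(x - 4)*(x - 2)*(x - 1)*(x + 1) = x^4 - 6*x^3 + 7*x^2 + 6*x - 8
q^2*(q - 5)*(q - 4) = q^4 - 9*q^3 + 20*q^2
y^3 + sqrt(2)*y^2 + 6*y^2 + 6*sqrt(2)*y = y*(y + 6)*(y + sqrt(2))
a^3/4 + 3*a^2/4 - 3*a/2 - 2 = (a/4 + 1)*(a - 2)*(a + 1)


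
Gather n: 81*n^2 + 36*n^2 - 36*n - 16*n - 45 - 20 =117*n^2 - 52*n - 65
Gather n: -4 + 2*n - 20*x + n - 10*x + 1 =3*n - 30*x - 3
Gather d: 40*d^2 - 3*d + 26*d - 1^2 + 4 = 40*d^2 + 23*d + 3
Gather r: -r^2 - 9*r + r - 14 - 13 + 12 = -r^2 - 8*r - 15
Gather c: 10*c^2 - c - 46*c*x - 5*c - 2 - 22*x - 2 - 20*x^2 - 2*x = 10*c^2 + c*(-46*x - 6) - 20*x^2 - 24*x - 4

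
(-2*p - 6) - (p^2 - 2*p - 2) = -p^2 - 4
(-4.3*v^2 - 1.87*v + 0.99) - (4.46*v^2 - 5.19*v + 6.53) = -8.76*v^2 + 3.32*v - 5.54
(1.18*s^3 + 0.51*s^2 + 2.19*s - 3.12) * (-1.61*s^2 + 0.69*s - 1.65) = -1.8998*s^5 - 0.00690000000000013*s^4 - 5.121*s^3 + 5.6928*s^2 - 5.7663*s + 5.148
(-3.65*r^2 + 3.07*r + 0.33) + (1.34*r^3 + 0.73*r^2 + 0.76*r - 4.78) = 1.34*r^3 - 2.92*r^2 + 3.83*r - 4.45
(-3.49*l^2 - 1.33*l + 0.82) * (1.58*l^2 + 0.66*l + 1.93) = -5.5142*l^4 - 4.4048*l^3 - 6.3179*l^2 - 2.0257*l + 1.5826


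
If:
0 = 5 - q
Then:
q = 5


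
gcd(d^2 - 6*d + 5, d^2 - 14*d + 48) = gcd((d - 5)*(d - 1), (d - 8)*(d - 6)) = 1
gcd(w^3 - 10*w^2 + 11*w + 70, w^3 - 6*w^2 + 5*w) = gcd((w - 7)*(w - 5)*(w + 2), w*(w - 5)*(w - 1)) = w - 5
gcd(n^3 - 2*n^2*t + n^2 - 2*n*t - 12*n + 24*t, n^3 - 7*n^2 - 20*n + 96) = n^2 + n - 12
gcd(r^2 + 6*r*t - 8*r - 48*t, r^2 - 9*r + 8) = r - 8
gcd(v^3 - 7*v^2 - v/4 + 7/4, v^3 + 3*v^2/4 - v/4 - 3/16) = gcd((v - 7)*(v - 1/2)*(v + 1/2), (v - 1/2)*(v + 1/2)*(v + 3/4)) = v^2 - 1/4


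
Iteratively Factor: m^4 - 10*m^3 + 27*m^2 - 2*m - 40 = (m + 1)*(m^3 - 11*m^2 + 38*m - 40) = (m - 4)*(m + 1)*(m^2 - 7*m + 10) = (m - 5)*(m - 4)*(m + 1)*(m - 2)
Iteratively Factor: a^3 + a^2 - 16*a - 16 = (a - 4)*(a^2 + 5*a + 4) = (a - 4)*(a + 4)*(a + 1)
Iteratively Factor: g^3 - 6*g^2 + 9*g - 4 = (g - 1)*(g^2 - 5*g + 4) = (g - 1)^2*(g - 4)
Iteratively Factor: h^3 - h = (h)*(h^2 - 1) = h*(h + 1)*(h - 1)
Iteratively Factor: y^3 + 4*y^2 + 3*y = (y + 1)*(y^2 + 3*y) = y*(y + 1)*(y + 3)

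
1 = 1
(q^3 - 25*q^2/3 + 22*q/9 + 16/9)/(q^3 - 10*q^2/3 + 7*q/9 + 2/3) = (q - 8)/(q - 3)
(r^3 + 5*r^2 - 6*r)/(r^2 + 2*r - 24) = r*(r - 1)/(r - 4)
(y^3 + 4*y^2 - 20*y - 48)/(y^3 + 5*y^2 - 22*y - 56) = (y + 6)/(y + 7)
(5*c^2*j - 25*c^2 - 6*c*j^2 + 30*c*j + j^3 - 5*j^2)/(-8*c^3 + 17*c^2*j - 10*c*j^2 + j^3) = (-5*c*j + 25*c + j^2 - 5*j)/(8*c^2 - 9*c*j + j^2)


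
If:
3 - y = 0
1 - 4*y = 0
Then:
No Solution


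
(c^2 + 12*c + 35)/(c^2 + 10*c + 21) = (c + 5)/(c + 3)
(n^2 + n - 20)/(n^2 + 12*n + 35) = (n - 4)/(n + 7)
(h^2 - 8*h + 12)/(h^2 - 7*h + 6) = (h - 2)/(h - 1)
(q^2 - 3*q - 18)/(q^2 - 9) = (q - 6)/(q - 3)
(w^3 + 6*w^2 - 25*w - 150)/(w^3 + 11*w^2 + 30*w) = (w - 5)/w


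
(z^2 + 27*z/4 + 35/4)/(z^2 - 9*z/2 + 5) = (4*z^2 + 27*z + 35)/(2*(2*z^2 - 9*z + 10))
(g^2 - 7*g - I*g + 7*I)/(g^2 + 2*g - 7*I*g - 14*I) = (g^2 - g*(7 + I) + 7*I)/(g^2 + g*(2 - 7*I) - 14*I)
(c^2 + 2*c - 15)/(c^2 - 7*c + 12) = (c + 5)/(c - 4)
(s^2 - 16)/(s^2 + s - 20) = (s + 4)/(s + 5)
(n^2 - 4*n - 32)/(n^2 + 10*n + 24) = (n - 8)/(n + 6)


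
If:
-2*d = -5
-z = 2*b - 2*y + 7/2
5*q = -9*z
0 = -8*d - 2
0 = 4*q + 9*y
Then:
No Solution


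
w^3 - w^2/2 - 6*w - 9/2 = (w - 3)*(w + 1)*(w + 3/2)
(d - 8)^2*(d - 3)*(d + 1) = d^4 - 18*d^3 + 93*d^2 - 80*d - 192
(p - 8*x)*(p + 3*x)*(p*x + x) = p^3*x - 5*p^2*x^2 + p^2*x - 24*p*x^3 - 5*p*x^2 - 24*x^3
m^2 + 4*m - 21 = (m - 3)*(m + 7)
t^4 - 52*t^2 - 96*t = t*(t - 8)*(t + 2)*(t + 6)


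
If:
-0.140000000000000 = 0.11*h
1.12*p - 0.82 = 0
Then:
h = -1.27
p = 0.73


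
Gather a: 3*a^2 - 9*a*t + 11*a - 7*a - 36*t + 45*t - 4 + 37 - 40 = 3*a^2 + a*(4 - 9*t) + 9*t - 7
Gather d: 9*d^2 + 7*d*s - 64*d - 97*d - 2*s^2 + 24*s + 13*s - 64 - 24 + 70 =9*d^2 + d*(7*s - 161) - 2*s^2 + 37*s - 18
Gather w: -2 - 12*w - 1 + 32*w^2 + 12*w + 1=32*w^2 - 2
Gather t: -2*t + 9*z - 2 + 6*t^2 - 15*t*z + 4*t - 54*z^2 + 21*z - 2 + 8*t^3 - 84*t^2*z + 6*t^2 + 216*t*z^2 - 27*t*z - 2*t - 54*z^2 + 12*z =8*t^3 + t^2*(12 - 84*z) + t*(216*z^2 - 42*z) - 108*z^2 + 42*z - 4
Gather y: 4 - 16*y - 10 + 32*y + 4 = 16*y - 2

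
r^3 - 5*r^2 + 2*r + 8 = (r - 4)*(r - 2)*(r + 1)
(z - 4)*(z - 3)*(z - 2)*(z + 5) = z^4 - 4*z^3 - 19*z^2 + 106*z - 120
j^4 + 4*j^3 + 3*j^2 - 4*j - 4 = (j - 1)*(j + 1)*(j + 2)^2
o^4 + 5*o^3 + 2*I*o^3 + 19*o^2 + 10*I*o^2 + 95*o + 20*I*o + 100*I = (o + 5)*(o - 4*I)*(o + I)*(o + 5*I)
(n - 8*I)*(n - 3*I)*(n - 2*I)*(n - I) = n^4 - 14*I*n^3 - 59*n^2 + 94*I*n + 48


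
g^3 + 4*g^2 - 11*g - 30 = (g - 3)*(g + 2)*(g + 5)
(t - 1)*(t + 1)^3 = t^4 + 2*t^3 - 2*t - 1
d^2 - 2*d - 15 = (d - 5)*(d + 3)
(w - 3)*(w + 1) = w^2 - 2*w - 3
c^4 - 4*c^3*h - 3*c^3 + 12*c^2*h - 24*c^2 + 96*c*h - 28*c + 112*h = (c - 7)*(c + 2)^2*(c - 4*h)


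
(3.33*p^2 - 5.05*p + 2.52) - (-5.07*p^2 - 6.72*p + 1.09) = 8.4*p^2 + 1.67*p + 1.43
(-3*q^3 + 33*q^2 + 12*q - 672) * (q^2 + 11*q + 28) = -3*q^5 + 291*q^3 + 384*q^2 - 7056*q - 18816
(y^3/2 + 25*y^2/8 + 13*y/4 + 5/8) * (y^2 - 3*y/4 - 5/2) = y^5/2 + 11*y^4/4 - 11*y^3/32 - 77*y^2/8 - 275*y/32 - 25/16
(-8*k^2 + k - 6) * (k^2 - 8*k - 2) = -8*k^4 + 65*k^3 + 2*k^2 + 46*k + 12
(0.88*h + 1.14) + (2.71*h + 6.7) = 3.59*h + 7.84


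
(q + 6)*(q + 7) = q^2 + 13*q + 42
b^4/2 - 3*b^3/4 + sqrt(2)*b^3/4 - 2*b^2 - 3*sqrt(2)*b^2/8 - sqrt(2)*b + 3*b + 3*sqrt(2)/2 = (b/2 + 1)*(b - 2)*(b - 3/2)*(b + sqrt(2)/2)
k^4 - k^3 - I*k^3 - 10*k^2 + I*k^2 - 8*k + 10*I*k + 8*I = (k - 4)*(k + 1)*(k + 2)*(k - I)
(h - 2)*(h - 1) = h^2 - 3*h + 2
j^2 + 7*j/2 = j*(j + 7/2)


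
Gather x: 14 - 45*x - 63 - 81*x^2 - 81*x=-81*x^2 - 126*x - 49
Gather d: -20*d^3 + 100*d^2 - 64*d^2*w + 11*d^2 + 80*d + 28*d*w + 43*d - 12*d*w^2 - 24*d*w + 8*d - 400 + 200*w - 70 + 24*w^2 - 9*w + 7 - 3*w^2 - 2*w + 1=-20*d^3 + d^2*(111 - 64*w) + d*(-12*w^2 + 4*w + 131) + 21*w^2 + 189*w - 462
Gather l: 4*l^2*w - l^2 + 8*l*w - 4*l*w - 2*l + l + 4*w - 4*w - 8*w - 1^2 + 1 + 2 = l^2*(4*w - 1) + l*(4*w - 1) - 8*w + 2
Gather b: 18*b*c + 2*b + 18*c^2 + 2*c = b*(18*c + 2) + 18*c^2 + 2*c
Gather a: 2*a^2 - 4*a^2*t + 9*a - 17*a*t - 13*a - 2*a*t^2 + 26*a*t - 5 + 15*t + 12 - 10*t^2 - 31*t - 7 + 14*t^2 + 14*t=a^2*(2 - 4*t) + a*(-2*t^2 + 9*t - 4) + 4*t^2 - 2*t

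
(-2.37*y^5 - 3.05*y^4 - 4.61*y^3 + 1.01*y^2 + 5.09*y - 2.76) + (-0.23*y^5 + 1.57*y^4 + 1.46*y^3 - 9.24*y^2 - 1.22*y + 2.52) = -2.6*y^5 - 1.48*y^4 - 3.15*y^3 - 8.23*y^2 + 3.87*y - 0.24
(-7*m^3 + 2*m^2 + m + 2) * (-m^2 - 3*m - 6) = 7*m^5 + 19*m^4 + 35*m^3 - 17*m^2 - 12*m - 12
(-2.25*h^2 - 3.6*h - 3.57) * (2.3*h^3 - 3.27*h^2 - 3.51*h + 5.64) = -5.175*h^5 - 0.922499999999999*h^4 + 11.4585*h^3 + 11.6199*h^2 - 7.7733*h - 20.1348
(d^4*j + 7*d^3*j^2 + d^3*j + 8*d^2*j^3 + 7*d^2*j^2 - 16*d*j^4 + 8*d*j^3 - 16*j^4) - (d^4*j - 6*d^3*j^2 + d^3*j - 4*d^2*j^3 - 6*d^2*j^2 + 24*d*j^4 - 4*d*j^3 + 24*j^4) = 13*d^3*j^2 + 12*d^2*j^3 + 13*d^2*j^2 - 40*d*j^4 + 12*d*j^3 - 40*j^4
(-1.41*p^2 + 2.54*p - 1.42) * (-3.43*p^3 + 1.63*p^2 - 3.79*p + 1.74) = 4.8363*p^5 - 11.0105*p^4 + 14.3547*p^3 - 14.3946*p^2 + 9.8014*p - 2.4708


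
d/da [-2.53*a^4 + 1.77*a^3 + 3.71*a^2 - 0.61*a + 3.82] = -10.12*a^3 + 5.31*a^2 + 7.42*a - 0.61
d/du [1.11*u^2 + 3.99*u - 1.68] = 2.22*u + 3.99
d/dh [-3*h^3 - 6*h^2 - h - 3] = -9*h^2 - 12*h - 1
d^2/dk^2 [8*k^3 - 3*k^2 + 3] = 48*k - 6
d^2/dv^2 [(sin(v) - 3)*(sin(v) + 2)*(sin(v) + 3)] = -9*sin(v)^3 - 8*sin(v)^2 + 15*sin(v) + 4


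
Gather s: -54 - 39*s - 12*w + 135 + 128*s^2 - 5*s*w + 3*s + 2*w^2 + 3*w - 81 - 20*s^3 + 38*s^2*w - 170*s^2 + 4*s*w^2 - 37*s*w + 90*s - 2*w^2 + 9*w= -20*s^3 + s^2*(38*w - 42) + s*(4*w^2 - 42*w + 54)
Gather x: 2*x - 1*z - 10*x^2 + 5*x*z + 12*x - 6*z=-10*x^2 + x*(5*z + 14) - 7*z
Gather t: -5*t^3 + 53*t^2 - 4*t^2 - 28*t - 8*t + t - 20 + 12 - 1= -5*t^3 + 49*t^2 - 35*t - 9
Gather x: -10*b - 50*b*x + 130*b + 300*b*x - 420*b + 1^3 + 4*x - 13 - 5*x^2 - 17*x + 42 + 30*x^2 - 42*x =-300*b + 25*x^2 + x*(250*b - 55) + 30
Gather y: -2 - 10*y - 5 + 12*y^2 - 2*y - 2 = 12*y^2 - 12*y - 9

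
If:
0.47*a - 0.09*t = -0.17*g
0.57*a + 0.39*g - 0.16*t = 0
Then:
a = 0.0914351851851852*t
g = 0.27662037037037*t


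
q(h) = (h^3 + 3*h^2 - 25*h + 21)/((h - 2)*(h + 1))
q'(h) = (3*h^2 + 6*h - 25)/((h - 2)*(h + 1)) - (h^3 + 3*h^2 - 25*h + 21)/((h - 2)*(h + 1)^2) - (h^3 + 3*h^2 - 25*h + 21)/((h - 2)^2*(h + 1))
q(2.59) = -2.95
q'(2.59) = 10.86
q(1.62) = 7.41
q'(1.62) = 24.11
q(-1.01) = 1603.99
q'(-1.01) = 160001.33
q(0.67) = -2.66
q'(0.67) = 8.43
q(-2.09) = 17.32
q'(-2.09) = 14.65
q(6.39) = 7.54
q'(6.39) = 1.45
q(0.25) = -6.84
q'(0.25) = 12.22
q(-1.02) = 803.97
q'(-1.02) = 40001.33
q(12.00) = 14.47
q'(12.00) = 1.12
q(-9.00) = -2.73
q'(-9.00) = 1.27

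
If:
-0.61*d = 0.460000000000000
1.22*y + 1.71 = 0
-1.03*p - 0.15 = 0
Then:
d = -0.75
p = -0.15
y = -1.40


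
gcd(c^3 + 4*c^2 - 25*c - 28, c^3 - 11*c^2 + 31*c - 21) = 1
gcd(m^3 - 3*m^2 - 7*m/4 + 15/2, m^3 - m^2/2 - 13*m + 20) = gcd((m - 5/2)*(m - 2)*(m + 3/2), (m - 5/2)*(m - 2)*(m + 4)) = m^2 - 9*m/2 + 5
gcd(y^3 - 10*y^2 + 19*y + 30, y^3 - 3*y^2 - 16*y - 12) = y^2 - 5*y - 6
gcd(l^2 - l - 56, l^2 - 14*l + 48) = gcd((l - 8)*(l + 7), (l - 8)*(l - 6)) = l - 8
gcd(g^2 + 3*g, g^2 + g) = g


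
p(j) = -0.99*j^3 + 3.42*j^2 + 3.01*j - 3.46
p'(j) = -2.97*j^2 + 6.84*j + 3.01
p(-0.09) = -3.70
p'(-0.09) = 2.37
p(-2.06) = 13.51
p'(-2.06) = -23.68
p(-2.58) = 28.54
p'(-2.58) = -34.41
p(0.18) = -2.81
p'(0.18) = 4.14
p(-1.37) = 1.38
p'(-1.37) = -11.94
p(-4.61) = 152.34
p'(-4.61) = -91.64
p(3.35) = 7.79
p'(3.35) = -7.41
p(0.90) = 1.30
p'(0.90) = 6.76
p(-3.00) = 45.02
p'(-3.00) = -44.24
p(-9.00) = 968.18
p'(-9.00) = -299.12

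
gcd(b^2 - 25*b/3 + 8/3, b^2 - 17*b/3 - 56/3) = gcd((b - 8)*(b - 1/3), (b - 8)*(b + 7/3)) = b - 8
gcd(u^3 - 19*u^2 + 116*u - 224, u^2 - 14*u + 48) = u - 8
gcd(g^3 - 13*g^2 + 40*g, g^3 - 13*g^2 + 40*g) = g^3 - 13*g^2 + 40*g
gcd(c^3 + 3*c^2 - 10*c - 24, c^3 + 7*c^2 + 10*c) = c + 2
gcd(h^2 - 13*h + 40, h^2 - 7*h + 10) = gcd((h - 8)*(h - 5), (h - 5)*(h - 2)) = h - 5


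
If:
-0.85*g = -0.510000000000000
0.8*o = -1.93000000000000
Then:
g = 0.60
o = -2.41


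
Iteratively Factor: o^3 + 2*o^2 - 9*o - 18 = (o + 3)*(o^2 - o - 6) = (o - 3)*(o + 3)*(o + 2)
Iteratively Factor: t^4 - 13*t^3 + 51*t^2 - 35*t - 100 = (t - 5)*(t^3 - 8*t^2 + 11*t + 20) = (t - 5)*(t - 4)*(t^2 - 4*t - 5) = (t - 5)^2*(t - 4)*(t + 1)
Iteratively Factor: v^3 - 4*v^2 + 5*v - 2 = (v - 1)*(v^2 - 3*v + 2) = (v - 1)^2*(v - 2)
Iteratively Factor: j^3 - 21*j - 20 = (j - 5)*(j^2 + 5*j + 4) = (j - 5)*(j + 4)*(j + 1)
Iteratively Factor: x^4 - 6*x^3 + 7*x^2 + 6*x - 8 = (x - 2)*(x^3 - 4*x^2 - x + 4) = (x - 2)*(x + 1)*(x^2 - 5*x + 4) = (x - 4)*(x - 2)*(x + 1)*(x - 1)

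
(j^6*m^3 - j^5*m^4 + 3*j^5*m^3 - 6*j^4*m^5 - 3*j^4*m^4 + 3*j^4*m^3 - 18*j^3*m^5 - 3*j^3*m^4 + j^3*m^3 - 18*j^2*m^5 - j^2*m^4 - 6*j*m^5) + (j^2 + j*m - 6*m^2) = j^6*m^3 - j^5*m^4 + 3*j^5*m^3 - 6*j^4*m^5 - 3*j^4*m^4 + 3*j^4*m^3 - 18*j^3*m^5 - 3*j^3*m^4 + j^3*m^3 - 18*j^2*m^5 - j^2*m^4 + j^2 - 6*j*m^5 + j*m - 6*m^2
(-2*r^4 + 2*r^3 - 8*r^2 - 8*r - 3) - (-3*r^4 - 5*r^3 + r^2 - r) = r^4 + 7*r^3 - 9*r^2 - 7*r - 3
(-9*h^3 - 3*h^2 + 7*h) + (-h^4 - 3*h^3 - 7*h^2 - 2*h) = -h^4 - 12*h^3 - 10*h^2 + 5*h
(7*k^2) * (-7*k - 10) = -49*k^3 - 70*k^2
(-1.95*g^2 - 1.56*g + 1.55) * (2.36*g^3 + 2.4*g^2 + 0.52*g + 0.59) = -4.602*g^5 - 8.3616*g^4 - 1.1*g^3 + 1.7583*g^2 - 0.1144*g + 0.9145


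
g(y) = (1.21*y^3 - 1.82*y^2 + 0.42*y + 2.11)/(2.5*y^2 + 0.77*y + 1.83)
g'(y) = (-5.0*y - 0.77)*(1.21*y^3 - 1.82*y^2 + 0.42*y + 2.11)/(2.5*y^2 + 0.77*y + 1.83)^2 + (3.63*y^2 - 3.64*y + 0.42)/(2.5*y^2 + 0.77*y + 1.83)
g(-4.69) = -3.10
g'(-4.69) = 0.51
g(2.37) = 0.51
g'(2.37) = 0.33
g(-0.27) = 1.02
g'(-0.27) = 1.25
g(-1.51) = -1.07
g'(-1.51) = 1.09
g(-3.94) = -2.71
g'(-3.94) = 0.53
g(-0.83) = -0.06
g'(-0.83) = 1.97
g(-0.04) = 1.16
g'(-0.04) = -0.05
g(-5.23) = -3.37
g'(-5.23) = 0.50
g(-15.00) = -8.14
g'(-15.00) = 0.48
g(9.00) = 3.51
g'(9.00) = 0.48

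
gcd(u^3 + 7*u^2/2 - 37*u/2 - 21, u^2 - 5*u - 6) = u + 1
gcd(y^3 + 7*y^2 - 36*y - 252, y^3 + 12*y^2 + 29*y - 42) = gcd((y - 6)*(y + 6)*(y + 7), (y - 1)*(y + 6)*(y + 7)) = y^2 + 13*y + 42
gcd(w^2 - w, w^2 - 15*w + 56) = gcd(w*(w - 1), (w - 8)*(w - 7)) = 1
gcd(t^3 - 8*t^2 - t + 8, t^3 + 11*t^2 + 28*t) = 1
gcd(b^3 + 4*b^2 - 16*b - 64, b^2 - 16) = b^2 - 16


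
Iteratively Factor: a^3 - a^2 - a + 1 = (a + 1)*(a^2 - 2*a + 1) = (a - 1)*(a + 1)*(a - 1)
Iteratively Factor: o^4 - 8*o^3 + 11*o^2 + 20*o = (o - 4)*(o^3 - 4*o^2 - 5*o) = (o - 4)*(o + 1)*(o^2 - 5*o) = o*(o - 4)*(o + 1)*(o - 5)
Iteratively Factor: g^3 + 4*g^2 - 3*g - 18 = (g + 3)*(g^2 + g - 6) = (g - 2)*(g + 3)*(g + 3)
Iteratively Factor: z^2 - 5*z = (z)*(z - 5)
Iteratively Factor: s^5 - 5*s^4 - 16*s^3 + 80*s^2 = (s)*(s^4 - 5*s^3 - 16*s^2 + 80*s) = s^2*(s^3 - 5*s^2 - 16*s + 80) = s^2*(s - 5)*(s^2 - 16) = s^2*(s - 5)*(s + 4)*(s - 4)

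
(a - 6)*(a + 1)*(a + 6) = a^3 + a^2 - 36*a - 36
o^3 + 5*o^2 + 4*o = o*(o + 1)*(o + 4)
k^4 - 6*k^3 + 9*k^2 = k^2*(k - 3)^2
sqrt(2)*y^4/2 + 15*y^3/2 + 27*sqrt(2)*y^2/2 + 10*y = y*(y + 2*sqrt(2))*(y + 5*sqrt(2))*(sqrt(2)*y/2 + 1/2)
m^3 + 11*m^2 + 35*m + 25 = (m + 1)*(m + 5)^2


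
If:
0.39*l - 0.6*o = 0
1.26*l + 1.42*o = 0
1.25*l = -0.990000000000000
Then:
No Solution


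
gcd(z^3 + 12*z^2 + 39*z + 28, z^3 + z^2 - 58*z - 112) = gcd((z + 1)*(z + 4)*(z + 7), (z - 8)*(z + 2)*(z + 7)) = z + 7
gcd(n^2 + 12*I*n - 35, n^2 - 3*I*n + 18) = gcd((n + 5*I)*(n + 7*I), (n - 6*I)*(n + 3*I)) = 1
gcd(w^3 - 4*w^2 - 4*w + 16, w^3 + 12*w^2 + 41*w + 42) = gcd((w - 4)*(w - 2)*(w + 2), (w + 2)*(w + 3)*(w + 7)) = w + 2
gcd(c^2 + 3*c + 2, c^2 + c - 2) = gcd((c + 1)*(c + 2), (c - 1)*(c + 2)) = c + 2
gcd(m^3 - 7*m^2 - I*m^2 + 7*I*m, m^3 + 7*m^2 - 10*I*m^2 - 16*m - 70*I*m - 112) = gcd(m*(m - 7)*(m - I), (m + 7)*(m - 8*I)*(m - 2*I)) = 1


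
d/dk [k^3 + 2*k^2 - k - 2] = 3*k^2 + 4*k - 1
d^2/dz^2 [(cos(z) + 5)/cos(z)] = 5*(sin(z)^2 + 1)/cos(z)^3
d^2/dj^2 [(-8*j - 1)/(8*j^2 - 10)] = 4*(-16*j^2*(8*j + 1) + (24*j + 1)*(4*j^2 - 5))/(4*j^2 - 5)^3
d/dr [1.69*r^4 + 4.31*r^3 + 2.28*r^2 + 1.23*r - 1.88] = 6.76*r^3 + 12.93*r^2 + 4.56*r + 1.23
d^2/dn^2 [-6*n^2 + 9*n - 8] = -12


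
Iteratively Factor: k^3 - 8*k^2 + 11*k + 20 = (k + 1)*(k^2 - 9*k + 20) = (k - 5)*(k + 1)*(k - 4)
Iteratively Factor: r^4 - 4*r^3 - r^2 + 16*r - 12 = (r - 3)*(r^3 - r^2 - 4*r + 4) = (r - 3)*(r - 2)*(r^2 + r - 2) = (r - 3)*(r - 2)*(r - 1)*(r + 2)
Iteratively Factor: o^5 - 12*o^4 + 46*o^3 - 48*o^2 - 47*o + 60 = (o - 3)*(o^4 - 9*o^3 + 19*o^2 + 9*o - 20) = (o - 4)*(o - 3)*(o^3 - 5*o^2 - o + 5) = (o - 5)*(o - 4)*(o - 3)*(o^2 - 1) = (o - 5)*(o - 4)*(o - 3)*(o + 1)*(o - 1)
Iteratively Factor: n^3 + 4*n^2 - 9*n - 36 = (n + 3)*(n^2 + n - 12) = (n - 3)*(n + 3)*(n + 4)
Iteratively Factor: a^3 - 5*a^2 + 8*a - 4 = (a - 2)*(a^2 - 3*a + 2) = (a - 2)*(a - 1)*(a - 2)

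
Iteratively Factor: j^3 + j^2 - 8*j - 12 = (j - 3)*(j^2 + 4*j + 4) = (j - 3)*(j + 2)*(j + 2)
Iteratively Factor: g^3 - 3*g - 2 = (g - 2)*(g^2 + 2*g + 1) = (g - 2)*(g + 1)*(g + 1)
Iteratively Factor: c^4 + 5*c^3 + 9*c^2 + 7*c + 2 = (c + 2)*(c^3 + 3*c^2 + 3*c + 1) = (c + 1)*(c + 2)*(c^2 + 2*c + 1) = (c + 1)^2*(c + 2)*(c + 1)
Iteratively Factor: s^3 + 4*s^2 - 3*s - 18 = (s + 3)*(s^2 + s - 6) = (s - 2)*(s + 3)*(s + 3)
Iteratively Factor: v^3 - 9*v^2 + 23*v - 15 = (v - 5)*(v^2 - 4*v + 3) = (v - 5)*(v - 1)*(v - 3)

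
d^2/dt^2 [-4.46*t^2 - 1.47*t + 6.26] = -8.92000000000000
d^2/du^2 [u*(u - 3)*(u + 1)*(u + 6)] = 12*u^2 + 24*u - 30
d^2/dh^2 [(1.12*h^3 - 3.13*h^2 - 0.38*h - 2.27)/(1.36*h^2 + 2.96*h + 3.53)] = (-3.5527136788005e-15*h^4 + 32.666752*h^3 + 135.183408*h^2 + 39.8544*h - 88.046178)/(2.515456*h^6 + 16.424448*h^5 + 55.334592*h^4 + 111.196544*h^3 + 143.625816*h^2 + 110.652792*h + 43.986977)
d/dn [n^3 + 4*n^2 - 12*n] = 3*n^2 + 8*n - 12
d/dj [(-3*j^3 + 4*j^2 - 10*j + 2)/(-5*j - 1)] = (30*j^3 - 11*j^2 - 8*j + 20)/(25*j^2 + 10*j + 1)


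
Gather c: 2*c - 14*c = -12*c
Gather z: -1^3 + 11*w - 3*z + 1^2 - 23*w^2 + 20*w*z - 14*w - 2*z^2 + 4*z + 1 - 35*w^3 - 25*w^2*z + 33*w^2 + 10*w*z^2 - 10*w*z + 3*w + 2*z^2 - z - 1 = -35*w^3 + 10*w^2 + 10*w*z^2 + z*(-25*w^2 + 10*w)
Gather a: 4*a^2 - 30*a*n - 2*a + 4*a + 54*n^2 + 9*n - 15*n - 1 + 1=4*a^2 + a*(2 - 30*n) + 54*n^2 - 6*n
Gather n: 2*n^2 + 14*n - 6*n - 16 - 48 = 2*n^2 + 8*n - 64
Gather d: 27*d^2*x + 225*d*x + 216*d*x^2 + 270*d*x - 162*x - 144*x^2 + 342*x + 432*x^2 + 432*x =27*d^2*x + d*(216*x^2 + 495*x) + 288*x^2 + 612*x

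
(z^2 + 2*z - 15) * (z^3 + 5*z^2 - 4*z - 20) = z^5 + 7*z^4 - 9*z^3 - 103*z^2 + 20*z + 300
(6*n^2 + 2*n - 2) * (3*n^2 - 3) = 18*n^4 + 6*n^3 - 24*n^2 - 6*n + 6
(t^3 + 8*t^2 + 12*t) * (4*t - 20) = 4*t^4 + 12*t^3 - 112*t^2 - 240*t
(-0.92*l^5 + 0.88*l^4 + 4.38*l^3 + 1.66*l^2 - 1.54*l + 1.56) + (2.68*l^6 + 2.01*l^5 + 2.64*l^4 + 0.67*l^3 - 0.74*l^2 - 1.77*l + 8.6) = 2.68*l^6 + 1.09*l^5 + 3.52*l^4 + 5.05*l^3 + 0.92*l^2 - 3.31*l + 10.16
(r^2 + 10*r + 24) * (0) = 0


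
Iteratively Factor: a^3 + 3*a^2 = (a + 3)*(a^2) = a*(a + 3)*(a)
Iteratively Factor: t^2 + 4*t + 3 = (t + 1)*(t + 3)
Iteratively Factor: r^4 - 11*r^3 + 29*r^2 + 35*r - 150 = (r + 2)*(r^3 - 13*r^2 + 55*r - 75) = (r - 5)*(r + 2)*(r^2 - 8*r + 15) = (r - 5)^2*(r + 2)*(r - 3)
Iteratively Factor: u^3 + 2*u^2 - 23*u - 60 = (u + 3)*(u^2 - u - 20) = (u + 3)*(u + 4)*(u - 5)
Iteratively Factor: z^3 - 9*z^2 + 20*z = (z)*(z^2 - 9*z + 20) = z*(z - 4)*(z - 5)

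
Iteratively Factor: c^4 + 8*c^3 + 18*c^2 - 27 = (c + 3)*(c^3 + 5*c^2 + 3*c - 9) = (c - 1)*(c + 3)*(c^2 + 6*c + 9) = (c - 1)*(c + 3)^2*(c + 3)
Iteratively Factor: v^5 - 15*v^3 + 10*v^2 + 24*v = (v)*(v^4 - 15*v^2 + 10*v + 24) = v*(v + 1)*(v^3 - v^2 - 14*v + 24) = v*(v - 2)*(v + 1)*(v^2 + v - 12) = v*(v - 2)*(v + 1)*(v + 4)*(v - 3)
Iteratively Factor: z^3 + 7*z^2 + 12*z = (z + 3)*(z^2 + 4*z) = (z + 3)*(z + 4)*(z)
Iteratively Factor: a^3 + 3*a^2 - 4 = (a + 2)*(a^2 + a - 2) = (a - 1)*(a + 2)*(a + 2)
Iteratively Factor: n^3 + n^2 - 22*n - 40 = (n - 5)*(n^2 + 6*n + 8) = (n - 5)*(n + 4)*(n + 2)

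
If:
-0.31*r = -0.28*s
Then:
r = 0.903225806451613*s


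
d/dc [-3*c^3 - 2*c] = -9*c^2 - 2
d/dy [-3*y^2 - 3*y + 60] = -6*y - 3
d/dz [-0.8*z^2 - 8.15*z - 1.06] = -1.6*z - 8.15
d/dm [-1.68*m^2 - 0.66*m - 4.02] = -3.36*m - 0.66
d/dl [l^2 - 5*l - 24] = 2*l - 5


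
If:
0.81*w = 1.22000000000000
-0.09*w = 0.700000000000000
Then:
No Solution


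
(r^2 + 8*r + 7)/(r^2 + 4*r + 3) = (r + 7)/(r + 3)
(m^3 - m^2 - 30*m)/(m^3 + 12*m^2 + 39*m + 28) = m*(m^2 - m - 30)/(m^3 + 12*m^2 + 39*m + 28)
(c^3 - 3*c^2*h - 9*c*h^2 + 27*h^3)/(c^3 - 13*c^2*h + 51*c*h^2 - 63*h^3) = (c + 3*h)/(c - 7*h)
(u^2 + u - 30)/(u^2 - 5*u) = (u + 6)/u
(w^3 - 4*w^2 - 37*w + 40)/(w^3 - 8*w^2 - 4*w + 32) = (w^2 + 4*w - 5)/(w^2 - 4)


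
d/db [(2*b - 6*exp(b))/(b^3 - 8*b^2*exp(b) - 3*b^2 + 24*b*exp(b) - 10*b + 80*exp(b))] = 2*((1 - 3*exp(b))*(b^3 - 8*b^2*exp(b) - 3*b^2 + 24*b*exp(b) - 10*b + 80*exp(b)) + (b - 3*exp(b))*(8*b^2*exp(b) - 3*b^2 - 8*b*exp(b) + 6*b - 104*exp(b) + 10))/(b^3 - 8*b^2*exp(b) - 3*b^2 + 24*b*exp(b) - 10*b + 80*exp(b))^2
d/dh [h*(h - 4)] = 2*h - 4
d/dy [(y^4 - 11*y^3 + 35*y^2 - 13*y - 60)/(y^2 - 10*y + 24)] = (2*y^3 - 25*y^2 + 84*y - 57)/(y^2 - 12*y + 36)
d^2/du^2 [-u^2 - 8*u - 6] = -2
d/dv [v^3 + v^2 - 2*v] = 3*v^2 + 2*v - 2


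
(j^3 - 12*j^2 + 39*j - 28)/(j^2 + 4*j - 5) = (j^2 - 11*j + 28)/(j + 5)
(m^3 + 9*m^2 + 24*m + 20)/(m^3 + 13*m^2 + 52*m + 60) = (m + 2)/(m + 6)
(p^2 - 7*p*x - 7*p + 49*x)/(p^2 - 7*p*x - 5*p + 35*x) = (p - 7)/(p - 5)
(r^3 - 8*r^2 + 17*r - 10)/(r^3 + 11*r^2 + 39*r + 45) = (r^3 - 8*r^2 + 17*r - 10)/(r^3 + 11*r^2 + 39*r + 45)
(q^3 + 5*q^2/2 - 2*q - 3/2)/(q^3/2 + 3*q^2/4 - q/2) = 2*(2*q^3 + 5*q^2 - 4*q - 3)/(q*(2*q^2 + 3*q - 2))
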